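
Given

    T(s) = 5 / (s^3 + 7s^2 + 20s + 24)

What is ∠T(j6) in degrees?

∠T(j6) ≈ 157.2°

At s = j6: numerator = 5, denominator = -228 - j96.
∠T = ∠num − ∠den = 0° − (-157.17°) = 157.2°.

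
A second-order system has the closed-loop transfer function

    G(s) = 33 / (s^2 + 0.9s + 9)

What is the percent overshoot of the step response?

%OS ≈ 62.1%

Comparing s^2 + 0.9s + 9 to s^2 + 2ζωₙs + ωₙ²: ωₙ = 3 rad/s and ζ = 0.9/(2·3) = 0.15.
%OS = 100·exp(−πζ/√(1−ζ²)) = 100·exp(−π·0.15/√(1−0.15²)) ≈ 62.1%.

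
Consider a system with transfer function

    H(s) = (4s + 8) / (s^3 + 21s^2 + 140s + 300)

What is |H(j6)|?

Substitute s = j6: numerator = 8 + j24, denominator = -456 + j624.
|H(j6)| = |8 + j24| / |-456 + j624| = 25.298 / 772.86 ≈ 0.03273.

|H(j6)| ≈ 0.03273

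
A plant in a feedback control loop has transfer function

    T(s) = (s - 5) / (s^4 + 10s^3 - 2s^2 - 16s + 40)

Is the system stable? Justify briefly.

The denominator s^4 + 10s^3 - 2s^2 - 16s + 40 factors as (s^2 - 2s + 2)(s + 2)(s + 10), giving poles at s = 1 + j, 1 - j, -2, -10.
Since the pole(s) at s = 1 + j, 1 - j lie in the right half-plane, the system is unstable.

unstable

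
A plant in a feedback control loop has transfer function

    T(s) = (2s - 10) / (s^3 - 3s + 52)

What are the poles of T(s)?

The poles are the roots of the denominator s^3 - 3s + 52 = 0.
Trying s = -4: the polynomial evaluates to 0, so (s + 4) is a factor.
Dividing out leaves s^2 - 4s + 13 = 0.
The quadratic formula then gives s = 2 ± 3j.

s = 2 ± 3j, -4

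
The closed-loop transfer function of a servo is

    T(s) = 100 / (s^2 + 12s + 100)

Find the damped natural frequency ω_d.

Comparing s^2 + 12s + 100 to s^2 + 2ζωₙs + ωₙ²: ωₙ = 10 rad/s and ζ = 12/(2·10) = 0.6.
ζωₙ = 12/2 = 6, so ω_d = ωₙ√(1−ζ²) = √(ωₙ² − (ζωₙ)²) = √(100 − 6²) = √64 = 8 rad/s.

ω_d = 8 rad/s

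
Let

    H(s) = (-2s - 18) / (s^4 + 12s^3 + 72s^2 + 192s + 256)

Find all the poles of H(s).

The poles are the roots of the denominator s^4 + 12s^3 + 72s^2 + 192s + 256 = 0.
No real roots exist; factor into two real quadratics: (s^2 + 4s + 8)(s^2 + 8s + 32) = 0.
Each quadratic gives a conjugate pair via the quadratic formula.

s = -2 + 2j, -2 - 2j, -4 + 4j, -4 - 4j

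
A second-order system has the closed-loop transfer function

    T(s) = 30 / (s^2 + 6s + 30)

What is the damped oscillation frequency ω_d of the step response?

ω_d ≈ 4.583 rad/s

Comparing s^2 + 6s + 30 to s^2 + 2ζωₙs + ωₙ²: ωₙ = √30 ≈ 5.477 rad/s and ζ = 6/(2·√30) ≈ 0.5477.
ζωₙ = 6/2 = 3, so ω_d = ωₙ√(1−ζ²) = √(ωₙ² − (ζωₙ)²) = √(30 − 3²) = √21 ≈ 4.583 rad/s.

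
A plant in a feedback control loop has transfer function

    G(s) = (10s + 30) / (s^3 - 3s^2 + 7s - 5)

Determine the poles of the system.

s = 1 + 2j, 1 - 2j, 1

The poles are the roots of the denominator s^3 - 3s^2 + 7s - 5 = 0.
Trying s = 1: the polynomial evaluates to 0, so (s - 1) is a factor.
Dividing out leaves s^2 - 2s + 5 = 0.
The quadratic formula then gives s = 1 ± 2j.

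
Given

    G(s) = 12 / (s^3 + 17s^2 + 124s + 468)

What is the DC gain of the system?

G(0) = 1/39 ≈ 0.02564

Set s = 0: G(0) = (12) / (468) = 1/39.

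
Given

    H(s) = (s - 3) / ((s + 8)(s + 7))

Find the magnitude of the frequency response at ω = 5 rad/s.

Substitute s = j5: numerator = -3 + j5, denominator = 31 + j75.
|H(j5)| = |-3 + j5| / |31 + j75| = 5.8310 / 81.154 ≈ 0.07185.

|H(j5)| ≈ 0.07185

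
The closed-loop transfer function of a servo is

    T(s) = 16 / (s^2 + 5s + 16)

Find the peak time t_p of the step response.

t_p ≈ 1.006 s

Comparing s^2 + 5s + 16 to s^2 + 2ζωₙs + ωₙ²: ωₙ = 4 rad/s and ζ = 5/(2·4) = 0.625.
ζωₙ = 5/2 = 2.5, so ω_d = ωₙ√(1−ζ²) = √(ωₙ² − (ζωₙ)²) = √(16 − 2.5²) = √9.75 ≈ 3.122 rad/s.
t_p = π/ω_d = π/3.122 ≈ 1.006 s.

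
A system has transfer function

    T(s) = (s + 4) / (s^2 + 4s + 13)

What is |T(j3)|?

|T(j3)| ≈ 0.3953

Substitute s = j3: numerator = 4 + j3, denominator = 4 + j12.
|T(j3)| = |4 + j3| / |4 + j12| = 5 / 12.649 ≈ 0.3953.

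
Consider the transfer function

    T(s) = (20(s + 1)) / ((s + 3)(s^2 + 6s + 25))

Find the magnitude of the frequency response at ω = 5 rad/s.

|T(j5)| ≈ 0.5830

Substitute s = j5: numerator = 20 + j100, denominator = -150 + j90.
|T(j5)| = |20 + j100| / |-150 + j90| = 101.98 / 174.93 ≈ 0.5830.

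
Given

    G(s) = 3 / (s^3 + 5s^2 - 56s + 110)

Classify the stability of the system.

unstable

The denominator s^3 + 5s^2 - 56s + 110 factors as (s + 11)(s^2 - 6s + 10), giving poles at s = -11, 3 + j, 3 - j.
Since the pole(s) at s = 3 + j, 3 - j lie in the right half-plane, the system is unstable.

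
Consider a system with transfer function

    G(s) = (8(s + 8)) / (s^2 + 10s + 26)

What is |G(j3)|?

Substitute s = j3: numerator = 64 + j24, denominator = 17 + j30.
|G(j3)| = |64 + j24| / |17 + j30| = 68.352 / 34.482 ≈ 1.982.

|G(j3)| ≈ 1.982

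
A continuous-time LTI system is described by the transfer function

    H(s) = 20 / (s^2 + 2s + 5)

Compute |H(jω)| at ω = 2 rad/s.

Substitute s = j2: numerator = 20, denominator = 1 + j4.
|H(j2)| = |20| / |1 + j4| = 20 / 4.1231 ≈ 4.851.

|H(j2)| ≈ 4.851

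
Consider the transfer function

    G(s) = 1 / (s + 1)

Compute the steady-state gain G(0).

Set s = 0: G(0) = (1) / (1) = 1.

G(0) = 1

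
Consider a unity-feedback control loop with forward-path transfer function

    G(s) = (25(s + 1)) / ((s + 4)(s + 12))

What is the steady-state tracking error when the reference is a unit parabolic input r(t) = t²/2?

e_ss = ∞

G(s) has no poles at the origin.
This is a Type 0 system; Ka = lim_{s→0} s^2·G(s) = 0, so the steady-state error for a parabola input is infinite.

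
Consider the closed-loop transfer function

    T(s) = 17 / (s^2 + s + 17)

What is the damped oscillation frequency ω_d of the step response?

ω_d ≈ 4.093 rad/s

Comparing s^2 + s + 17 to s^2 + 2ζωₙs + ωₙ²: ωₙ = √17 ≈ 4.123 rad/s and ζ = 1/(2·√17) ≈ 0.1213.
ζωₙ = 1/2 = 0.5, so ω_d = ωₙ√(1−ζ²) = √(ωₙ² − (ζωₙ)²) = √(17 − 0.5²) = √16.75 ≈ 4.093 rad/s.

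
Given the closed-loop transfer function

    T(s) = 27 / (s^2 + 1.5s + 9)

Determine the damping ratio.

ζ = 0.25

Compare the denominator to the standard form s^2 + 2ζωₙs + ωₙ².
ωₙ² = 9, so ωₙ = 3 rad/s.
2ζωₙ = 1.5, so ζ = 1.5/(2·3) = 0.25.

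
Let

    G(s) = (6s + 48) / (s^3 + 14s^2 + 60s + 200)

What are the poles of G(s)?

The poles are the roots of the denominator s^3 + 14s^2 + 60s + 200 = 0.
Trying s = -10: the polynomial evaluates to 0, so (s + 10) is a factor.
Dividing out leaves s^2 + 4s + 20 = 0.
The quadratic formula then gives s = -2 ± 4j.

s = -2 ± 4j, -10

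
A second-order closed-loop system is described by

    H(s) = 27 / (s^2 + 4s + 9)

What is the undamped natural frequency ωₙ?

ωₙ = 3 rad/s

Compare the denominator to the standard form s^2 + 2ζωₙs + ωₙ².
ωₙ² = 9, so ωₙ = 3 rad/s.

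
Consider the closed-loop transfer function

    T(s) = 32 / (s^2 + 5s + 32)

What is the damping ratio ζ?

ζ ≈ 0.4419

Compare the denominator to the standard form s^2 + 2ζωₙs + ωₙ².
ωₙ² = 32, so ωₙ = √32 ≈ 5.657 rad/s.
2ζωₙ = 5, so ζ = 5/(2·√32) ≈ 0.4419.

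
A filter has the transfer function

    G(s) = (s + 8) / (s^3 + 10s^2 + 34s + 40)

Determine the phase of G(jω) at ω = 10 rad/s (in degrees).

∠G(j10) ≈ -163.2°

At s = j10: numerator = 8 + j10, denominator = -960 - j660.
∠G = ∠num − ∠den = 51.340° − (-145.49°) = 196.8°, which wraps to -163.2°.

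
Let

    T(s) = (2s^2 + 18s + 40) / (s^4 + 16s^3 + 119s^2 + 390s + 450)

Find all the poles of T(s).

s = -5 + 5j, -5 - 5j, -3, -3

The poles are the roots of the denominator s^4 + 16s^3 + 119s^2 + 390s + 450 = 0.
Trying s = -3: the polynomial evaluates to 0, so (s + 3) is a factor.
Dividing out leaves s^3 + 13s^2 + 80s + 150 = 0.
This factors further as (s^2 + 10s + 50)(s + 3) = 0.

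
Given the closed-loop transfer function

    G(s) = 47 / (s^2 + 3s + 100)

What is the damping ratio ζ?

Compare the denominator to the standard form s^2 + 2ζωₙs + ωₙ².
ωₙ² = 100, so ωₙ = 10 rad/s.
2ζωₙ = 3, so ζ = 3/(2·10) = 0.15.

ζ = 0.15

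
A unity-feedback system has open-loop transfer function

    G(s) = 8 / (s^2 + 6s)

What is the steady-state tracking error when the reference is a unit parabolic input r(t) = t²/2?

G(s) has one pole at the origin.
This is a Type 1 system; Ka = lim_{s→0} s^2·G(s) = 0, so the steady-state error for a parabola input is infinite.

e_ss = ∞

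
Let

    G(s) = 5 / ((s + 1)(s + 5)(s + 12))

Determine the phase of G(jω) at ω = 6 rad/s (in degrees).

At s = j6: numerator = 5, denominator = -588 + j246.
∠G = ∠num − ∠den = 0° − (157.30°) = -157.3°.

∠G(j6) ≈ -157.3°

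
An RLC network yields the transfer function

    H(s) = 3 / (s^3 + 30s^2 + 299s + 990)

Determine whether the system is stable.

The denominator s^3 + 30s^2 + 299s + 990 factors as (s + 10)(s + 11)(s + 9), giving poles at s = -10, -11, -9.
Since all poles lie strictly in the left half-plane, the system is stable.

stable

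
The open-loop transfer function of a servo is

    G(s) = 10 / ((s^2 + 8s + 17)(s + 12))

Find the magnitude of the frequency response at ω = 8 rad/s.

Substitute s = j8: numerator = 10, denominator = -1076 + j392.
|G(j8)| = |10| / |-1076 + j392| = 10 / 1145.2 ≈ 0.008732.

|G(j8)| ≈ 0.008732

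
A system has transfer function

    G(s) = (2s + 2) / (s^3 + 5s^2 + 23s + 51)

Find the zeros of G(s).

s = -1

Set the numerator to zero: 2s + 2 = 0, i.e. 2·(s + 1) = 0.
So s = -1.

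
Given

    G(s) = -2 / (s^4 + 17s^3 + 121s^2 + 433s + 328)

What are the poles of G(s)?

s = -4 + 5j, -4 - 5j, -8, -1

The poles are the roots of the denominator s^4 + 17s^3 + 121s^2 + 433s + 328 = 0.
Trying s = -8: the polynomial evaluates to 0, so (s + 8) is a factor.
Dividing out leaves s^3 + 9s^2 + 49s + 41 = 0.
This factors further as (s^2 + 8s + 41)(s + 1) = 0.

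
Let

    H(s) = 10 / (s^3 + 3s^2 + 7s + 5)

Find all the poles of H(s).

The poles are the roots of the denominator s^3 + 3s^2 + 7s + 5 = 0.
Trying s = -1: the polynomial evaluates to 0, so (s + 1) is a factor.
Dividing out leaves s^2 + 2s + 5 = 0.
The quadratic formula then gives s = -1 ± 2j.

s = -1, -1 + 2j, -1 - 2j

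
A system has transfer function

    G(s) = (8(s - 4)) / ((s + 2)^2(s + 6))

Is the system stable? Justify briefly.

The poles can be read from the denominator factors: s = -2, -6, -2.
Since all poles lie strictly in the left half-plane, the system is stable.

stable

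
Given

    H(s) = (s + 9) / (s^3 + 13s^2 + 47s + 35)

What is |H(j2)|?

|H(j2)| ≈ 0.1052

Substitute s = j2: numerator = 9 + j2, denominator = -17 + j86.
|H(j2)| = |9 + j2| / |-17 + j86| = 9.2195 / 87.664 ≈ 0.1052.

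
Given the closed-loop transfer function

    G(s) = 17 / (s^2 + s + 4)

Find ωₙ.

ωₙ = 2 rad/s

Compare the denominator to the standard form s^2 + 2ζωₙs + ωₙ².
ωₙ² = 4, so ωₙ = 2 rad/s.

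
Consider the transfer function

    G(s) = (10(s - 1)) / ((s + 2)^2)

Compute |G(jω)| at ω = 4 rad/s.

|G(j4)| ≈ 2.062

Substitute s = j4: numerator = -10 + j40, denominator = -12 + j16.
|G(j4)| = |-10 + j40| / |-12 + j16| = 41.231 / 20 ≈ 2.062.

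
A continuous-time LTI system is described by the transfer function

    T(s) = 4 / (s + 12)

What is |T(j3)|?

|T(j3)| ≈ 0.3234

Substitute s = j3: numerator = 4, denominator = 12 + j3.
|T(j3)| = |4| / |12 + j3| = 4 / 12.369 ≈ 0.3234.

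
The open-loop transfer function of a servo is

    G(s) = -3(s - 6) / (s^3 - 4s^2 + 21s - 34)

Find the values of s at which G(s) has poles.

The poles are the roots of the denominator s^3 - 4s^2 + 21s - 34 = 0.
Trying s = 2: the polynomial evaluates to 0, so (s - 2) is a factor.
Dividing out leaves s^2 - 2s + 17 = 0.
The quadratic formula then gives s = 1 ± 4j.

s = 1 + 4j, 1 - 4j, 2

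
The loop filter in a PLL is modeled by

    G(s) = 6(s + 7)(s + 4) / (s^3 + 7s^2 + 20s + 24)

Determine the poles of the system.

s = -2 ± 2j, -3

The poles are the roots of the denominator s^3 + 7s^2 + 20s + 24 = 0.
Trying s = -3: the polynomial evaluates to 0, so (s + 3) is a factor.
Dividing out leaves s^2 + 4s + 8 = 0.
The quadratic formula then gives s = -2 ± 2j.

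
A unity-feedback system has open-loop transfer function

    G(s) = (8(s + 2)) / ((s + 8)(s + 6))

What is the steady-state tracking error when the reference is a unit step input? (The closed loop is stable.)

G(s) has no poles at the origin.
This is a Type 0 system. Kp = lim_{s→0} G(s) = 16/48 = 1/3.
e_ss = 1/(1 + Kp) = 1/(1 + 1/3) = 3/4 ≈ 0.7500.

e_ss = 0.7500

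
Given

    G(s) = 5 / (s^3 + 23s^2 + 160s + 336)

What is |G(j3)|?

|G(j3)| ≈ 0.01062

Substitute s = j3: numerator = 5, denominator = 129 + j453.
|G(j3)| = |5| / |129 + j453| = 5 / 471.01 ≈ 0.01062.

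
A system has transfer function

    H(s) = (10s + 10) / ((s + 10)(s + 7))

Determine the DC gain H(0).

Set s = 0: H(0) = (10) / (70) = 1/7.

H(0) = 1/7 ≈ 0.1429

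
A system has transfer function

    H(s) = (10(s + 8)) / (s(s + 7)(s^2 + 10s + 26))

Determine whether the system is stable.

marginally stable

The poles can be read from the denominator factors: s = 0, -7, -5 ± j.
Since the simple pole(s) at s = 0 lie on the jω-axis with none in the right half-plane, the system is marginally stable.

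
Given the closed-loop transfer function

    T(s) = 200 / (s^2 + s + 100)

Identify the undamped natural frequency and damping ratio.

Compare the denominator to the standard form s^2 + 2ζωₙs + ωₙ².
ωₙ² = 100, so ωₙ = 10 rad/s.
2ζωₙ = 1, so ζ = 1/(2·10) = 0.05.
With ζ = 0.05 the response is underdamped.

ωₙ = 10 rad/s, ζ = 0.05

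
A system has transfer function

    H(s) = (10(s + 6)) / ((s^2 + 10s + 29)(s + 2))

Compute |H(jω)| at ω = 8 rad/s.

|H(j8)| ≈ 0.1389

Substitute s = j8: numerator = 60 + j80, denominator = -710 - j120.
|H(j8)| = |60 + j80| / |-710 - j120| = 100 / 720.07 ≈ 0.1389.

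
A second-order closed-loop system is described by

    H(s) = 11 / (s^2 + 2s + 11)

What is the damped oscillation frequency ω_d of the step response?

ω_d ≈ 3.162 rad/s

Comparing s^2 + 2s + 11 to s^2 + 2ζωₙs + ωₙ²: ωₙ = √11 ≈ 3.317 rad/s and ζ = 2/(2·√11) ≈ 0.3015.
ζωₙ = 2/2 = 1, so ω_d = ωₙ√(1−ζ²) = √(ωₙ² − (ζωₙ)²) = √(11 − 1²) = √10 ≈ 3.162 rad/s.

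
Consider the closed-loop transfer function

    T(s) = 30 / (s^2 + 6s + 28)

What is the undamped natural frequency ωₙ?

Compare the denominator to the standard form s^2 + 2ζωₙs + ωₙ².
ωₙ² = 28, so ωₙ = √28 ≈ 5.292 rad/s.

ωₙ ≈ 5.292 rad/s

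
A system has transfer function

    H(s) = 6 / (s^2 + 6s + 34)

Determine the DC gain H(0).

Set s = 0: H(0) = (6) / (34) = 3/17.

H(0) = 3/17 ≈ 0.1765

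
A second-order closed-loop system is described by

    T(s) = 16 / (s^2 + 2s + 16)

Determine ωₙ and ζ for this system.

ωₙ = 4 rad/s, ζ = 0.25

Compare the denominator to the standard form s^2 + 2ζωₙs + ωₙ².
ωₙ² = 16, so ωₙ = 4 rad/s.
2ζωₙ = 2, so ζ = 2/(2·4) = 0.25.
With ζ = 0.25 the response is underdamped.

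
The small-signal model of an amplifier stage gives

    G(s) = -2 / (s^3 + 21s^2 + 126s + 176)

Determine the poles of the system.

s = -8, -11, -2

The poles are the roots of the denominator s^3 + 21s^2 + 126s + 176 = 0.
Trying s = -8: the polynomial evaluates to 0, so (s + 8) is a factor.
Dividing out leaves s^2 + 13s + 22 = 0.
Factoring the quadratic: (s + 11)(s + 2) = 0.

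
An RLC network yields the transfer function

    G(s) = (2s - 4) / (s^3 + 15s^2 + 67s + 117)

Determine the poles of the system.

The poles are the roots of the denominator s^3 + 15s^2 + 67s + 117 = 0.
Trying s = -9: the polynomial evaluates to 0, so (s + 9) is a factor.
Dividing out leaves s^2 + 6s + 13 = 0.
The quadratic formula then gives s = -3 ± 2j.

s = -3 ± 2j, -9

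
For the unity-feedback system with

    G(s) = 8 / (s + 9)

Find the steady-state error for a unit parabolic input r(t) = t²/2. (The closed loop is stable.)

G(s) has no poles at the origin.
This is a Type 0 system; Ka = lim_{s→0} s^2·G(s) = 0, so the steady-state error for a parabola input is infinite.

e_ss = ∞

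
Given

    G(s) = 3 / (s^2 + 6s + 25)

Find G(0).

Set s = 0: G(0) = (3) / (25) = 3/25.

G(0) = 3/25 ≈ 0.1200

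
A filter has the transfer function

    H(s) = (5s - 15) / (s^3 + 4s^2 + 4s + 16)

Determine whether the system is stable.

The denominator s^3 + 4s^2 + 4s + 16 factors as (s^2 + 4)(s + 4), giving poles at s = 2j, -2j, -4.
Since the simple pole(s) at s = 2j, -2j lie on the jω-axis with none in the right half-plane, the system is marginally stable.

marginally stable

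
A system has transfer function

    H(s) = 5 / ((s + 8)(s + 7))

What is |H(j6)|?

Substitute s = j6: numerator = 5, denominator = 20 + j90.
|H(j6)| = |5| / |20 + j90| = 5 / 92.195 ≈ 0.05423.

|H(j6)| ≈ 0.05423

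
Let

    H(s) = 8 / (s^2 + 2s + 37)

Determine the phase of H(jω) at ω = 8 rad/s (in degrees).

∠H(j8) ≈ -149.3°

At s = j8: numerator = 8, denominator = -27 + j16.
∠H = ∠num − ∠den = 0° − (149.35°) = -149.3°.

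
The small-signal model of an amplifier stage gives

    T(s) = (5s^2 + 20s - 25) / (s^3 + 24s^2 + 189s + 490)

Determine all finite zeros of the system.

Set the numerator to zero: 5s^2 + 20s - 25 = 0, i.e. 5·(s^2 + 4s - 5) = 0.
Factoring: (s + 5)(s - 1) = 0.

s = -5, 1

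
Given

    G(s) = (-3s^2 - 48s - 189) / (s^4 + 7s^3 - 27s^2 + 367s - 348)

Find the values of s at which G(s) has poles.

The poles are the roots of the denominator s^4 + 7s^3 - 27s^2 + 367s - 348 = 0.
Trying s = -12: the polynomial evaluates to 0, so (s + 12) is a factor.
Dividing out leaves s^3 - 5s^2 + 33s - 29 = 0.
This factors further as (s^2 - 4s + 29)(s - 1) = 0.

s = 2 + 5j, 2 - 5j, -12, 1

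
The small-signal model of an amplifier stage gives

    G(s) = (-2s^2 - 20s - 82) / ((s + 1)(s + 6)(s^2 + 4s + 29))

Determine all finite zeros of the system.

Set the numerator to zero: -2s^2 - 20s - 82 = 0, i.e. -2·(s^2 + 10s + 41) = 0.
Factoring: (s^2 + 10s + 41) = 0.

s = -5 ± 4j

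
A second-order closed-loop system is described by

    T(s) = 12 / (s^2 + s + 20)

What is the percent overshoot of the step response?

Comparing s^2 + s + 20 to s^2 + 2ζωₙs + ωₙ²: ωₙ = √20 ≈ 4.472 rad/s and ζ = 1/(2·√20) ≈ 0.1118.
%OS = 100·exp(−πζ/√(1−ζ²)) = 100·exp(−π·0.1118/√(1−0.1118²)) ≈ 70.2%.

%OS ≈ 70.2%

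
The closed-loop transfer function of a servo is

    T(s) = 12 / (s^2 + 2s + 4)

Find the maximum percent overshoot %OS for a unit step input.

%OS ≈ 16.3%

Comparing s^2 + 2s + 4 to s^2 + 2ζωₙs + ωₙ²: ωₙ = 2 rad/s and ζ = 2/(2·2) = 0.5.
%OS = 100·exp(−πζ/√(1−ζ²)) = 100·exp(−π·0.5/√(1−0.5²)) ≈ 16.3%.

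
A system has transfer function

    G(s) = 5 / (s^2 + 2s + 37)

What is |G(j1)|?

|G(j1)| ≈ 0.1387

Substitute s = j1: numerator = 5, denominator = 36 + j2.
|G(j1)| = |5| / |36 + j2| = 5 / 36.056 ≈ 0.1387.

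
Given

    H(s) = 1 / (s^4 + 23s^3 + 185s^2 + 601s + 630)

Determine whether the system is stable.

stable

The denominator s^4 + 23s^3 + 185s^2 + 601s + 630 factors as (s + 7)(s + 9)(s + 2)(s + 5), giving poles at s = -7, -9, -2, -5.
Since all poles lie strictly in the left half-plane, the system is stable.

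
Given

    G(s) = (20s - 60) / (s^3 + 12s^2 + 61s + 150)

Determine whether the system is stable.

stable

The denominator s^3 + 12s^2 + 61s + 150 factors as (s^2 + 6s + 25)(s + 6), giving poles at s = -3 + 4j, -3 - 4j, -6.
Since all poles lie strictly in the left half-plane, the system is stable.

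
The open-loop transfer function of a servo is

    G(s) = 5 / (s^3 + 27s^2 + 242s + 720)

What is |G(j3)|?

Substitute s = j3: numerator = 5, denominator = 477 + j699.
|G(j3)| = |5| / |477 + j699| = 5 / 846.24 ≈ 0.005908.

|G(j3)| ≈ 0.005908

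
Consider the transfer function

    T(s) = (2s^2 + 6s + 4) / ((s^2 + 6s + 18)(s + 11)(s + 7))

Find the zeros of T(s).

Set the numerator to zero: 2s^2 + 6s + 4 = 0, i.e. 2·(s^2 + 3s + 2) = 0.
Factoring: (s + 1)(s + 2) = 0.

s = -1, -2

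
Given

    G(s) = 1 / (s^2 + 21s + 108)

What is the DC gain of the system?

Set s = 0: G(0) = (1) / (108) = 1/108.

G(0) = 1/108 ≈ 0.009259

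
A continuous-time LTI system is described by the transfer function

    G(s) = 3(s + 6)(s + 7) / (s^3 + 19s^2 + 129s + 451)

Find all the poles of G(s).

The poles are the roots of the denominator s^3 + 19s^2 + 129s + 451 = 0.
Trying s = -11: the polynomial evaluates to 0, so (s + 11) is a factor.
Dividing out leaves s^2 + 8s + 41 = 0.
The quadratic formula then gives s = -4 ± 5j.

s = -4 ± 5j, -11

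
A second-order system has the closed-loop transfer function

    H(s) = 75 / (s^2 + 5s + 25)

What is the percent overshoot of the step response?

%OS ≈ 16.3%

Comparing s^2 + 5s + 25 to s^2 + 2ζωₙs + ωₙ²: ωₙ = 5 rad/s and ζ = 5/(2·5) = 0.5.
%OS = 100·exp(−πζ/√(1−ζ²)) = 100·exp(−π·0.5/√(1−0.5²)) ≈ 16.3%.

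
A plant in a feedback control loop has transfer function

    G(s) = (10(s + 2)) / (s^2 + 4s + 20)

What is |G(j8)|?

Substitute s = j8: numerator = 20 + j80, denominator = -44 + j32.
|G(j8)| = |20 + j80| / |-44 + j32| = 82.462 / 54.406 ≈ 1.516.

|G(j8)| ≈ 1.516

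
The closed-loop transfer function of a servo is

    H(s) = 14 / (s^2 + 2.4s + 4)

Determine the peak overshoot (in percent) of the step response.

Comparing s^2 + 2.4s + 4 to s^2 + 2ζωₙs + ωₙ²: ωₙ = 2 rad/s and ζ = 2.4/(2·2) = 0.6.
%OS = 100·exp(−πζ/√(1−ζ²)) = 100·exp(−π·0.6/√(1−0.6²)) ≈ 9.48%.

%OS ≈ 9.48%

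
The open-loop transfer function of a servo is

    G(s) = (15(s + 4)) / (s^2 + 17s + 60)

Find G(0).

Set s = 0: G(0) = (60) / (60) = 1.

G(0) = 1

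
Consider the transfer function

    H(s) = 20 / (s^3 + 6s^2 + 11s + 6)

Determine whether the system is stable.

The denominator s^3 + 6s^2 + 11s + 6 factors as (s + 3)(s + 1)(s + 2), giving poles at s = -3, -1, -2.
Since all poles lie strictly in the left half-plane, the system is stable.

stable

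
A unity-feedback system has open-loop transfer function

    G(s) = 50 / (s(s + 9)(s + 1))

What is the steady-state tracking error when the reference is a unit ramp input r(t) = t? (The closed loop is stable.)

G(s) has one pole at the origin.
This is a Type 1 system. Kv = lim_{s→0} s·G(s) = 50/9.
e_ss = 1/Kv = 1/(50/9) = 9/50 ≈ 0.1800.

e_ss = 0.1800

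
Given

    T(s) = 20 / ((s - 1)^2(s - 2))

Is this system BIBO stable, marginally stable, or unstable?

The poles can be read from the denominator factors: s = 1, 1, 2.
Since the pole(s) at s = 1, 1, 2 lie in the right half-plane, the system is unstable.

unstable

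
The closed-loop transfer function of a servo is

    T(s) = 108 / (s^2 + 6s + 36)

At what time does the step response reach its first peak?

t_p ≈ 0.6046 s

Comparing s^2 + 6s + 36 to s^2 + 2ζωₙs + ωₙ²: ωₙ = 6 rad/s and ζ = 6/(2·6) = 0.5.
ζωₙ = 6/2 = 3, so ω_d = ωₙ√(1−ζ²) = √(ωₙ² − (ζωₙ)²) = √(36 − 3²) = √27 ≈ 5.196 rad/s.
t_p = π/ω_d = π/5.196 ≈ 0.6046 s.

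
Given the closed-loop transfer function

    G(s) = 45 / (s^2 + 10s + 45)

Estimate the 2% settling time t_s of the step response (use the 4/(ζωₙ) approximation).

t_s ≈ 0.8000 s

Comparing s^2 + 10s + 45 to s^2 + 2ζωₙs + ωₙ²: ωₙ = √45 ≈ 6.708 rad/s and ζ = 10/(2·√45) ≈ 0.7454.
ζωₙ = 10/2 = 5, so t_s ≈ 4/(ζωₙ) = 4/5 = 0.8000 s.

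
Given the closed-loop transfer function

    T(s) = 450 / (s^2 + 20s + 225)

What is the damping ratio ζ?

ζ ≈ 0.6667

Compare the denominator to the standard form s^2 + 2ζωₙs + ωₙ².
ωₙ² = 225, so ωₙ = 15 rad/s.
2ζωₙ = 20, so ζ = 20/(2·15) ≈ 0.6667.
With ζ = 0.6667 the response is underdamped.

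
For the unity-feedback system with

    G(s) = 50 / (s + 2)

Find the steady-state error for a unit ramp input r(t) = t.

e_ss = ∞

G(s) has no poles at the origin.
This is a Type 0 system; Kv = lim_{s→0} s·G(s) = 0, so the steady-state error for a ramp input is infinite.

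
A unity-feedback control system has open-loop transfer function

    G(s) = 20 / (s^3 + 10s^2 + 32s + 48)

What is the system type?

Type 0

The denominator has no factor of s at the origin — no free integrator — so this is a Type 0 system.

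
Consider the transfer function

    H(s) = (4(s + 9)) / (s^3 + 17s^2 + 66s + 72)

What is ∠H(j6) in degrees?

At s = j6: numerator = 36 + j24, denominator = -540 + j180.
∠H = ∠num − ∠den = 33.690° − (161.57°) = -127.9°.

∠H(j6) ≈ -127.9°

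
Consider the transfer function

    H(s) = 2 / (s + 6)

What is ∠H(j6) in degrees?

At s = j6: numerator = 2, denominator = 6 + j6.
∠H = ∠num − ∠den = 0° − (45°) = -45°.

∠H(j6) ≈ -45°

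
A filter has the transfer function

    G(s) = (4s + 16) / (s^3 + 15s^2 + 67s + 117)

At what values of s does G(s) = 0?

Set the numerator to zero: 4s + 16 = 0, i.e. 4·(s + 4) = 0.
So s = -4.

s = -4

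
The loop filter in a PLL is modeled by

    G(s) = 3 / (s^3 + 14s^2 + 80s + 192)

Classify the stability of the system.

stable

The denominator s^3 + 14s^2 + 80s + 192 factors as (s^2 + 8s + 32)(s + 6), giving poles at s = -4 ± 4j, -6.
Since all poles lie strictly in the left half-plane, the system is stable.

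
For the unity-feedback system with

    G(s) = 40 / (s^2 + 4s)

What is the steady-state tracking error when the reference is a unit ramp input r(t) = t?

e_ss = 0.1000

G(s) has one pole at the origin.
This is a Type 1 system. Kv = lim_{s→0} s·G(s) = 40/4 = 10.
e_ss = 1/Kv = 1/(10) = 1/10 ≈ 0.1000.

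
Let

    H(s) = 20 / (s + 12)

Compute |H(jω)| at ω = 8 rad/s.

Substitute s = j8: numerator = 20, denominator = 12 + j8.
|H(j8)| = |20| / |12 + j8| = 20 / 14.422 ≈ 1.387.

|H(j8)| ≈ 1.387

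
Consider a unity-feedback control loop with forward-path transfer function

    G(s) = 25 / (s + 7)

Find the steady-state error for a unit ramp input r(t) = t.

G(s) has no poles at the origin.
This is a Type 0 system; Kv = lim_{s→0} s·G(s) = 0, so the steady-state error for a ramp input is infinite.

e_ss = ∞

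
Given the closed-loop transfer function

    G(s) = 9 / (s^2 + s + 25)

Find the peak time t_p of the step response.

Comparing s^2 + s + 25 to s^2 + 2ζωₙs + ωₙ²: ωₙ = 5 rad/s and ζ = 1/(2·5) = 0.1.
ζωₙ = 1/2 = 0.5, so ω_d = ωₙ√(1−ζ²) = √(ωₙ² − (ζωₙ)²) = √(25 − 0.5²) = √24.75 ≈ 4.975 rad/s.
t_p = π/ω_d = π/4.975 ≈ 0.6315 s.

t_p ≈ 0.6315 s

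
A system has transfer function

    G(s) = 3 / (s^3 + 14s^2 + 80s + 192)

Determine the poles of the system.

s = -4 ± 4j, -6

The poles are the roots of the denominator s^3 + 14s^2 + 80s + 192 = 0.
Trying s = -6: the polynomial evaluates to 0, so (s + 6) is a factor.
Dividing out leaves s^2 + 8s + 32 = 0.
The quadratic formula then gives s = -4 ± 4j.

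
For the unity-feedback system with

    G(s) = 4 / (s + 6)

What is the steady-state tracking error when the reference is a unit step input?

e_ss = 0.6000

G(s) has no poles at the origin.
This is a Type 0 system. Kp = lim_{s→0} G(s) = 4/6 = 2/3.
e_ss = 1/(1 + Kp) = 1/(1 + 2/3) = 3/5 ≈ 0.6000.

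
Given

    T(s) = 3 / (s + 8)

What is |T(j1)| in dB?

|T(j1)|_dB ≈ -8.59 dB

Substitute s = j1: numerator = 3, denominator = 8 + j1.
|T(j1)| = |3| / |8 + j1| = 3 / 8.0623 ≈ 0.3721.
In decibels: 20·log₁₀(0.3721) ≈ -8.59 dB.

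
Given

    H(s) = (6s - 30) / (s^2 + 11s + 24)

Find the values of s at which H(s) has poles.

The poles are the roots of the denominator s^2 + 11s + 24 = 0.
Factoring: (s + 3)(s + 8) = 0, so s = -3 and s = -8.

s = -3, -8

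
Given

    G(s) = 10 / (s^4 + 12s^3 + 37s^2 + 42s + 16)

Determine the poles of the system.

The poles are the roots of the denominator s^4 + 12s^3 + 37s^2 + 42s + 16 = 0.
Trying s = -1: the polynomial evaluates to 0, so (s + 1) is a factor.
Dividing out leaves s^3 + 11s^2 + 26s + 16 = 0.
This factors further as (s + 8)(s + 2)(s + 1) = 0.

s = -1, -8, -2, -1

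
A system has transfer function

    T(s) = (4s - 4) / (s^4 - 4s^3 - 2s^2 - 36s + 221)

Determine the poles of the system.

The poles are the roots of the denominator s^4 - 4s^3 - 2s^2 - 36s + 221 = 0.
No real roots exist; factor into two real quadratics: (s^2 - 8s + 17)(s^2 + 4s + 13) = 0.
Each quadratic gives a conjugate pair via the quadratic formula.

s = 4 ± j, -2 ± 3j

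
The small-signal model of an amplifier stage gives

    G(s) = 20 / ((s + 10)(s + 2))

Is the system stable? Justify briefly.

The poles can be read from the denominator factors: s = -10, -2.
Since all poles lie strictly in the left half-plane, the system is stable.

stable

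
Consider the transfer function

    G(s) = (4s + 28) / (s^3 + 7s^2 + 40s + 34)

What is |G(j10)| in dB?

|G(j10)|_dB ≈ -25.3 dB

Substitute s = j10: numerator = 28 + j40, denominator = -666 - j600.
|G(j10)| = |28 + j40| / |-666 - j600| = 48.826 / 896.41 ≈ 0.05447.
In decibels: 20·log₁₀(0.05447) ≈ -25.3 dB.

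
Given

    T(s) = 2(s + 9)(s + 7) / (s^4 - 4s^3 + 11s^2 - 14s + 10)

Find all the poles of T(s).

The poles are the roots of the denominator s^4 - 4s^3 + 11s^2 - 14s + 10 = 0.
No real roots exist; factor into two real quadratics: (s^2 - 2s + 5)(s^2 - 2s + 2) = 0.
Each quadratic gives a conjugate pair via the quadratic formula.

s = 1 + 2j, 1 - 2j, 1 + j, 1 - j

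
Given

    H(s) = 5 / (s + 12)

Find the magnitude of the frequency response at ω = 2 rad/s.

Substitute s = j2: numerator = 5, denominator = 12 + j2.
|H(j2)| = |5| / |12 + j2| = 5 / 12.166 ≈ 0.4110.

|H(j2)| ≈ 0.4110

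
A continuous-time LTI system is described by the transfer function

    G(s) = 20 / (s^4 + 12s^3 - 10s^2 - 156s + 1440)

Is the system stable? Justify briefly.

unstable

The denominator s^4 + 12s^3 - 10s^2 - 156s + 1440 factors as (s + 8)(s + 10)(s^2 - 6s + 18), giving poles at s = -8, -10, 3 + 3j, 3 - 3j.
Since the pole(s) at s = 3 + 3j, 3 - 3j lie in the right half-plane, the system is unstable.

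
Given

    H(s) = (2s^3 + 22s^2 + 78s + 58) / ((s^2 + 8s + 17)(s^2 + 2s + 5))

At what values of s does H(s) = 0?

s = -1, -5 + 2j, -5 - 2j

Set the numerator to zero: 2s^3 + 22s^2 + 78s + 58 = 0, i.e. 2·(s^3 + 11s^2 + 39s + 29) = 0.
Factoring: (s + 1)(s^2 + 10s + 29) = 0.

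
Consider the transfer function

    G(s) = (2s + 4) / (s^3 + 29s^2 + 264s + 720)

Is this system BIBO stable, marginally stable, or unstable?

The denominator s^3 + 29s^2 + 264s + 720 factors as (s + 12)^2(s + 5), giving poles at s = -12, -12, -5.
Since all poles lie strictly in the left half-plane, the system is stable.

stable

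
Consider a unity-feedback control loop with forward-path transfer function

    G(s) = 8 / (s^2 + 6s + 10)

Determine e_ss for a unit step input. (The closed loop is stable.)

e_ss = 0.5556

G(s) has no poles at the origin.
This is a Type 0 system. Kp = lim_{s→0} G(s) = 8/10 = 4/5.
e_ss = 1/(1 + Kp) = 1/(1 + 4/5) = 5/9 ≈ 0.5556.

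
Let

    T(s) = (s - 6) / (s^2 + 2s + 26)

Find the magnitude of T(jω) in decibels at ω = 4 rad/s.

Substitute s = j4: numerator = -6 + j4, denominator = 10 + j8.
|T(j4)| = |-6 + j4| / |10 + j8| = 7.2111 / 12.806 ≈ 0.5631.
In decibels: 20·log₁₀(0.5631) ≈ -4.99 dB.

|T(j4)|_dB ≈ -4.99 dB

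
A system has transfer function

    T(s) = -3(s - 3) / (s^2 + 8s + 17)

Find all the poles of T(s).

The poles are the roots of the denominator s^2 + 8s + 17 = 0.
Using the quadratic formula: s = (-8 ± √(-4))/2 = -4 ± 1j.

s = -4 + j, -4 - j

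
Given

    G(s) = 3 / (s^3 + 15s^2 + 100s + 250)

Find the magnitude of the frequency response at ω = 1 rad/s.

Substitute s = j1: numerator = 3, denominator = 235 + j99.
|G(j1)| = |3| / |235 + j99| = 3 / 255.00 ≈ 0.01176.

|G(j1)| ≈ 0.01176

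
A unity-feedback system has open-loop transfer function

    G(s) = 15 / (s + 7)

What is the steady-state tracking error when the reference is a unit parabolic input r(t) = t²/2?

e_ss = ∞

G(s) has no poles at the origin.
This is a Type 0 system; Ka = lim_{s→0} s^2·G(s) = 0, so the steady-state error for a parabola input is infinite.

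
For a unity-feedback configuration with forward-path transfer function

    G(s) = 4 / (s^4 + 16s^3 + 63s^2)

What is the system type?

Factor s from the denominator: s^4 + 16s^3 + 63s^2 = s^2·(s^2 + 16s + 63).
There are 2 poles at the origin, so the system is Type 2.

Type 2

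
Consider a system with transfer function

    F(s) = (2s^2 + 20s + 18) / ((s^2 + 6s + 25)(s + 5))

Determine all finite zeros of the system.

Set the numerator to zero: 2s^2 + 20s + 18 = 0, i.e. 2·(s^2 + 10s + 9) = 0.
Factoring: (s + 9)(s + 1) = 0.

s = -9, -1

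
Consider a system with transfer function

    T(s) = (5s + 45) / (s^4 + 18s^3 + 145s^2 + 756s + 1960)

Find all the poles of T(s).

The poles are the roots of the denominator s^4 + 18s^3 + 145s^2 + 756s + 1960 = 0.
Trying s = -7: the polynomial evaluates to 0, so (s + 7) is a factor.
Dividing out leaves s^3 + 11s^2 + 68s + 280 = 0.
This factors further as (s^2 + 4s + 40)(s + 7) = 0.

s = -2 ± 6j, -7, -7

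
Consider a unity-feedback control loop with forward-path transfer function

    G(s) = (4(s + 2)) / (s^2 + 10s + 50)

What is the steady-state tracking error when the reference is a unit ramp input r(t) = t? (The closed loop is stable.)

G(s) has no poles at the origin.
This is a Type 0 system; Kv = lim_{s→0} s·G(s) = 0, so the steady-state error for a ramp input is infinite.

e_ss = ∞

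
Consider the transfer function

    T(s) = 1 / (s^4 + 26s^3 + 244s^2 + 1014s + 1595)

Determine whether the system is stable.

stable

The denominator s^4 + 26s^3 + 244s^2 + 1014s + 1595 factors as (s^2 + 10s + 29)(s + 5)(s + 11), giving poles at s = -5 ± 2j, -5, -11.
Since all poles lie strictly in the left half-plane, the system is stable.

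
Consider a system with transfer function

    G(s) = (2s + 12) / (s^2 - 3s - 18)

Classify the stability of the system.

The denominator s^2 - 3s - 18 factors as (s - 6)(s + 3), giving poles at s = 6, -3.
Since the pole(s) at s = 6 lie in the right half-plane, the system is unstable.

unstable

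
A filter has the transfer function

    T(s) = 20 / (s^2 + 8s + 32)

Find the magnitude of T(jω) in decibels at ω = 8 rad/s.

|T(j8)|_dB ≈ -11.1 dB

Substitute s = j8: numerator = 20, denominator = -32 + j64.
|T(j8)| = |20| / |-32 + j64| = 20 / 71.554 ≈ 0.2795.
In decibels: 20·log₁₀(0.2795) ≈ -11.1 dB.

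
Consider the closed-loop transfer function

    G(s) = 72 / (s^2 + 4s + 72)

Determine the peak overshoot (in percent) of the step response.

%OS ≈ 46.7%

Comparing s^2 + 4s + 72 to s^2 + 2ζωₙs + ωₙ²: ωₙ = √72 ≈ 8.485 rad/s and ζ = 4/(2·√72) ≈ 0.2357.
%OS = 100·exp(−πζ/√(1−ζ²)) = 100·exp(−π·0.2357/√(1−0.2357²)) ≈ 46.7%.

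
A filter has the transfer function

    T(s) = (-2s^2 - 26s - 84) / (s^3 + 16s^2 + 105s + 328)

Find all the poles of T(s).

s = -8, -4 ± 5j

The poles are the roots of the denominator s^3 + 16s^2 + 105s + 328 = 0.
Trying s = -8: the polynomial evaluates to 0, so (s + 8) is a factor.
Dividing out leaves s^2 + 8s + 41 = 0.
The quadratic formula then gives s = -4 ± 5j.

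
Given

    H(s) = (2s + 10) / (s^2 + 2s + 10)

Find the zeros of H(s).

Set the numerator to zero: 2s + 10 = 0, i.e. 2·(s + 5) = 0.
So s = -5.

s = -5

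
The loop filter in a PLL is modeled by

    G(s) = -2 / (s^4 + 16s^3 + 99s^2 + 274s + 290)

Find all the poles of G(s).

s = -3 + j, -3 - j, -5 + 2j, -5 - 2j

The poles are the roots of the denominator s^4 + 16s^3 + 99s^2 + 274s + 290 = 0.
No real roots exist; factor into two real quadratics: (s^2 + 6s + 10)(s^2 + 10s + 29) = 0.
Each quadratic gives a conjugate pair via the quadratic formula.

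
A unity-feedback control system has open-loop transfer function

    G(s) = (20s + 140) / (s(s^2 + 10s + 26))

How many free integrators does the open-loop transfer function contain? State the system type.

Type 1

The denominator has 1 factor of s at the origin (free integrator), so this is a Type 1 system.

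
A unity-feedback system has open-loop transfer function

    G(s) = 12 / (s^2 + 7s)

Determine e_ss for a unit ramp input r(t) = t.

e_ss = 0.5833

G(s) has one pole at the origin.
This is a Type 1 system. Kv = lim_{s→0} s·G(s) = 12/7.
e_ss = 1/Kv = 1/(12/7) = 7/12 ≈ 0.5833.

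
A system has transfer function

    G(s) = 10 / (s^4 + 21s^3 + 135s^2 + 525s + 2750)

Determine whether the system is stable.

The denominator s^4 + 21s^3 + 135s^2 + 525s + 2750 factors as (s^2 + 25)(s + 10)(s + 11), giving poles at s = 5j, -5j, -10, -11.
Since the simple pole(s) at s = 5j, -5j lie on the jω-axis with none in the right half-plane, the system is marginally stable.

marginally stable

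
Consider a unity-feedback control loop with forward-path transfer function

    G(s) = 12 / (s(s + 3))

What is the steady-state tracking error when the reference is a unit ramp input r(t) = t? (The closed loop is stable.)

G(s) has one pole at the origin.
This is a Type 1 system. Kv = lim_{s→0} s·G(s) = 12/3 = 4.
e_ss = 1/Kv = 1/(4) = 1/4 ≈ 0.2500.

e_ss = 0.2500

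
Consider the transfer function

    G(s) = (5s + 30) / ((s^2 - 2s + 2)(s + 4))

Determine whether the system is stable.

The poles can be read from the denominator factors: s = 1 + j, 1 - j, -4.
Since the pole(s) at s = 1 ± j lie in the right half-plane, the system is unstable.

unstable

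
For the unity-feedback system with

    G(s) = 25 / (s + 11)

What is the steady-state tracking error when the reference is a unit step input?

G(s) has no poles at the origin.
This is a Type 0 system. Kp = lim_{s→0} G(s) = 25/11.
e_ss = 1/(1 + Kp) = 1/(1 + 25/11) = 11/36 ≈ 0.3056.

e_ss = 0.3056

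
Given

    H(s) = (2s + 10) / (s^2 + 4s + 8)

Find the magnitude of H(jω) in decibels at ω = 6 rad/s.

|H(j6)|_dB ≈ -7.46 dB

Substitute s = j6: numerator = 10 + j12, denominator = -28 + j24.
|H(j6)| = |10 + j12| / |-28 + j24| = 15.620 / 36.878 ≈ 0.4236.
In decibels: 20·log₁₀(0.4236) ≈ -7.46 dB.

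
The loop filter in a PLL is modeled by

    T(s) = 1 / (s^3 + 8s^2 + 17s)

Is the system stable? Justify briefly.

marginally stable

The denominator s^3 + 8s^2 + 17s factors as s(s^2 + 8s + 17), giving poles at s = 0, -4 + j, -4 - j.
Since the simple pole(s) at s = 0 lie on the jω-axis with none in the right half-plane, the system is marginally stable.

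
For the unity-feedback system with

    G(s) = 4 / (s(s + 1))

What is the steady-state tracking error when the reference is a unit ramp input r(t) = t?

e_ss = 0.2500

G(s) has one pole at the origin.
This is a Type 1 system. Kv = lim_{s→0} s·G(s) = 4/1.
e_ss = 1/Kv = 1/(4) = 1/4 ≈ 0.2500.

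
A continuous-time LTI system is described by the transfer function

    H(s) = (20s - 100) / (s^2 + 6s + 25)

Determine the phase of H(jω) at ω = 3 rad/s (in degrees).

∠H(j3) ≈ 100.7°

At s = j3: numerator = -100 + j60, denominator = 16 + j18.
∠H = ∠num − ∠den = 149.04° − (48.366°) = 100.7°.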